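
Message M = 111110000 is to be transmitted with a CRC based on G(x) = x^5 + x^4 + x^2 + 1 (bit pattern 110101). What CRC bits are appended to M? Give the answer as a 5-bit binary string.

00001

Append 5 zeros: 11111000000000. Divide by 110101 (XOR where the leading bit is 1):
  pos 0: 111110 XOR 110101 = 001011
  pos 2: 101100 XOR 110101 = 011001
  pos 3: 110010 XOR 110101 = 000111
  pos 6: 111000 XOR 110101 = 001101
  pos 8: 110100 XOR 110101 = 000001
Remainder (last 5 bits) = 00001. This is the CRC / FCS.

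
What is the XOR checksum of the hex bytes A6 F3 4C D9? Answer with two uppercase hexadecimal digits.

C0

XOR the bytes together:
  start with 0xA6
  0xA6 ⊕ 0xF3 = 0x55
  0x55 ⊕ 0x4C = 0x19
  0x19 ⊕ 0xD9 = 0xC0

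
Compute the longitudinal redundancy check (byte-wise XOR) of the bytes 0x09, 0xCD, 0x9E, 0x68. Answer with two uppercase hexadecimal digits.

XOR the bytes together:
  start with 0x09
  0x09 ⊕ 0xCD = 0xC4
  0xC4 ⊕ 0x9E = 0x5A
  0x5A ⊕ 0x68 = 0x32

32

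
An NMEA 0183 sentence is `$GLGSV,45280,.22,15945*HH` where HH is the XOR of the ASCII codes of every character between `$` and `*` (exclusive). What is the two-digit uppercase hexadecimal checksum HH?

XOR the ASCII codes of the payload characters:
  'G' = 0x47 → acc = 0x47
  'L' = 0x4C → acc = 0x0B
  'G' = 0x47 → acc = 0x4C
  'S' = 0x53 → acc = 0x1F
  'V' = 0x56 → acc = 0x49
  ',' = 0x2C → acc = 0x65
  '4' = 0x34 → acc = 0x51
  '5' = 0x35 → acc = 0x64
  '2' = 0x32 → acc = 0x56
  '8' = 0x38 → acc = 0x6E
  '0' = 0x30 → acc = 0x5E
  ',' = 0x2C → acc = 0x72
  '.' = 0x2E → acc = 0x5C
  '2' = 0x32 → acc = 0x6E
  '2' = 0x32 → acc = 0x5C
  ',' = 0x2C → acc = 0x70
  '1' = 0x31 → acc = 0x41
  '5' = 0x35 → acc = 0x74
  '9' = 0x39 → acc = 0x4D
  '4' = 0x34 → acc = 0x79
  '5' = 0x35 → acc = 0x4C
Checksum = 0x4C.

4C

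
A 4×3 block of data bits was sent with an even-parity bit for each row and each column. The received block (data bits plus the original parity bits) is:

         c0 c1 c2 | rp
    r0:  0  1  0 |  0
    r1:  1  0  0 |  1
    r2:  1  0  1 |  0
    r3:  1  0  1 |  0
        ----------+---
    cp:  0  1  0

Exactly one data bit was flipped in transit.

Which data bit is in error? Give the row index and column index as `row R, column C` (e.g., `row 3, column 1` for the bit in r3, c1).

row 0, column 0

Recompute each row's even parity and compare to rp:
  r0: data parity 1, sent rp 0 → mismatch
  r1: data parity 1, sent rp 1 → ok
  r2: data parity 0, sent rp 0 → ok
  r3: data parity 0, sent rp 0 → ok
Recompute each column's even parity and compare to cp:
  c0: data parity 1, sent cp 0 → mismatch
  c1: data parity 1, sent cp 1 → ok
  c2: data parity 0, sent cp 0 → ok
Exactly one row (r0) and one column (c0) fail → the flipped bit is at their intersection.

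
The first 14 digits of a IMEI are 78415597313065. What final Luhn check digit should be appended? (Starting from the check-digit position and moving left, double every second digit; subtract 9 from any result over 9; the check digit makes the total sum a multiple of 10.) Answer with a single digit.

Partial digits right→left: 5 6 0 3 1 3 7 9 5 5 1 4 8 7
Double every second digit counting from the check-digit position (so the 1st, 3rd, 5th, ... of the partial from the right).
  doubled (with −9 where >9): 1 0 2 5 1 2 7 → sum 18
  kept as-is: 6 3 3 9 5 4 7 → sum 37
Total = 18 + 37 = 55.
Check digit = (10 − (55 mod 10)) mod 10 = 5.

5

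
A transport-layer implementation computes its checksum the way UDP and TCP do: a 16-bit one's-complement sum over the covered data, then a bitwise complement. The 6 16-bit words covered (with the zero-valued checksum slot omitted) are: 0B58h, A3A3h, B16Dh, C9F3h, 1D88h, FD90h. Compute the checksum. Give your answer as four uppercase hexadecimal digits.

BA89

One's-complement addition (fold any carry out of bit 15 back into bit 0):
  0x0B58 + 0xA3A3 = 0x0AEFB
  0xAEFB + 0xB16D = 0x16068 → wrap carry → 0x6069
  0x6069 + 0xC9F3 = 0x12A5C → wrap carry → 0x2A5D
  0x2A5D + 0x1D88 = 0x047E5
  0x47E5 + 0xFD90 = 0x14575 → wrap carry → 0x4576
One's-complement sum = 0x4576.
Checksum = ~0x4576 & 0xFFFF = 0xBA89.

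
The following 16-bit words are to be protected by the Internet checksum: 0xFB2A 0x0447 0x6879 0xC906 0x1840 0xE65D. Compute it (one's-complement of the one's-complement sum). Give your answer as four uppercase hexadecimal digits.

One's-complement addition (fold any carry out of bit 15 back into bit 0):
  0xFB2A + 0x0447 = 0x0FF71
  0xFF71 + 0x6879 = 0x167EA → wrap carry → 0x67EB
  0x67EB + 0xC906 = 0x130F1 → wrap carry → 0x30F2
  0x30F2 + 0x1840 = 0x04932
  0x4932 + 0xE65D = 0x12F8F → wrap carry → 0x2F90
One's-complement sum = 0x2F90.
Checksum = ~0x2F90 & 0xFFFF = 0xD06F.

D06F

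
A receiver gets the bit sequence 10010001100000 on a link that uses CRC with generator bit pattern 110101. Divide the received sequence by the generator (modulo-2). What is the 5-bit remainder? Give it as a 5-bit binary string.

00000

Modulo-2 division of 10010001100000 by 110101:
  pos 0: 100100 XOR 110101 = 010001
  pos 1: 100010 XOR 110101 = 010111
  pos 2: 101111 XOR 110101 = 011010
  pos 3: 110101 XOR 110101 = 000000
Remainder = 00000 (zero — the frame passes the CRC check).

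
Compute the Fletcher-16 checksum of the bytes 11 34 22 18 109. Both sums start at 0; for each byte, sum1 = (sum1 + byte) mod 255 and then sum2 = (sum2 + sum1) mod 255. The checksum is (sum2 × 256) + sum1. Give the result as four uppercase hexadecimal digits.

93C2

Running sums (mod 255):
  after byte 0 (11): sum1=11, sum2=11
  after byte 1 (34): sum1=45, sum2=56
  after byte 2 (22): sum1=67, sum2=123
  after byte 3 (18): sum1=85, sum2=208
  after byte 4 (109): sum1=194, sum2=147
Checksum = sum2·256 + sum1 = 147·256 + 194 = 37826 = 0x93C2.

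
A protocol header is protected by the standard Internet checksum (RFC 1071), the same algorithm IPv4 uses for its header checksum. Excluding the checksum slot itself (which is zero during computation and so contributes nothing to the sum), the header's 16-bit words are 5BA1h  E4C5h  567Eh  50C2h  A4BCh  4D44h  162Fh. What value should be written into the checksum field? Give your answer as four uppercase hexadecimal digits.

1028

One's-complement addition (fold any carry out of bit 15 back into bit 0):
  0x5BA1 + 0xE4C5 = 0x14066 → wrap carry → 0x4067
  0x4067 + 0x567E = 0x096E5
  0x96E5 + 0x50C2 = 0x0E7A7
  0xE7A7 + 0xA4BC = 0x18C63 → wrap carry → 0x8C64
  0x8C64 + 0x4D44 = 0x0D9A8
  0xD9A8 + 0x162F = 0x0EFD7
One's-complement sum = 0xEFD7.
Checksum = ~0xEFD7 & 0xFFFF = 0x1028.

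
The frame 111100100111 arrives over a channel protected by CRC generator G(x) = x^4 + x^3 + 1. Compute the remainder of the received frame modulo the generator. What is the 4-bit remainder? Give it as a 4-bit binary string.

0000

Modulo-2 division of 111100100111 by 11001:
  pos 0: 11110 XOR 11001 = 00111
  pos 2: 11101 XOR 11001 = 00100
  pos 4: 10000 XOR 11001 = 01001
  pos 5: 10011 XOR 11001 = 01010
  pos 6: 10101 XOR 11001 = 01100
  pos 7: 11001 XOR 11001 = 00000
Remainder = 0000 (zero — the frame passes the CRC check).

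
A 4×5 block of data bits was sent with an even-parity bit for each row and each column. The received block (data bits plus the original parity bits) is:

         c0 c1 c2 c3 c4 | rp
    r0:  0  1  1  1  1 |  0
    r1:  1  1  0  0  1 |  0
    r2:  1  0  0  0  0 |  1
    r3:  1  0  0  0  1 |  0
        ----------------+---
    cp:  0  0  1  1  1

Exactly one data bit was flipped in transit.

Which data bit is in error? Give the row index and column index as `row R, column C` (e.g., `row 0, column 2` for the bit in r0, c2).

Recompute each row's even parity and compare to rp:
  r0: data parity 0, sent rp 0 → ok
  r1: data parity 1, sent rp 0 → mismatch
  r2: data parity 1, sent rp 1 → ok
  r3: data parity 0, sent rp 0 → ok
Recompute each column's even parity and compare to cp:
  c0: data parity 1, sent cp 0 → mismatch
  c1: data parity 0, sent cp 0 → ok
  c2: data parity 1, sent cp 1 → ok
  c3: data parity 1, sent cp 1 → ok
  c4: data parity 1, sent cp 1 → ok
Exactly one row (r1) and one column (c0) fail → the flipped bit is at their intersection.

row 1, column 0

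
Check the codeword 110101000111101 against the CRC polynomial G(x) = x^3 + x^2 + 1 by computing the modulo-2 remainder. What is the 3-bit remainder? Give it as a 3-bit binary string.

000

Modulo-2 division of 110101000111101 by 1101:
  pos 0: 1101 XOR 1101 = 0000
  pos 5: 1000 XOR 1101 = 0101
  pos 6: 1011 XOR 1101 = 0110
  pos 7: 1101 XOR 1101 = 0000
  pos 11: 1101 XOR 1101 = 0000
Remainder = 000 (zero — the frame passes the CRC check).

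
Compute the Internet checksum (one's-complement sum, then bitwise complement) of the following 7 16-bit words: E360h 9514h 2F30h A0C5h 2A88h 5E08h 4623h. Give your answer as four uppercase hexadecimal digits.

E8E0

One's-complement addition (fold any carry out of bit 15 back into bit 0):
  0xE360 + 0x9514 = 0x17874 → wrap carry → 0x7875
  0x7875 + 0x2F30 = 0x0A7A5
  0xA7A5 + 0xA0C5 = 0x1486A → wrap carry → 0x486B
  0x486B + 0x2A88 = 0x072F3
  0x72F3 + 0x5E08 = 0x0D0FB
  0xD0FB + 0x4623 = 0x1171E → wrap carry → 0x171F
One's-complement sum = 0x171F.
Checksum = ~0x171F & 0xFFFF = 0xE8E0.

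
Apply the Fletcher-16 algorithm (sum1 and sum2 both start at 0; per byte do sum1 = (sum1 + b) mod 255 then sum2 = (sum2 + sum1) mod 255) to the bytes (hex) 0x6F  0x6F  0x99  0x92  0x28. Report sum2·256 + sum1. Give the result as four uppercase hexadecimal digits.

0533

Running sums (mod 255):
  after byte 0 (0x6F): sum1=111, sum2=111
  after byte 1 (0x6F): sum1=222, sum2=78
  after byte 2 (0x99): sum1=120, sum2=198
  after byte 3 (0x92): sum1=11, sum2=209
  after byte 4 (0x28): sum1=51, sum2=5
Checksum = sum2·256 + sum1 = 5·256 + 51 = 1331 = 0x0533.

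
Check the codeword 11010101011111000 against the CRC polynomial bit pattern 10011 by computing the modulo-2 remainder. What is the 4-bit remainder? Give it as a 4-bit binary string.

Modulo-2 division of 11010101011111000 by 10011:
  pos 0: 11010 XOR 10011 = 01001
  pos 1: 10011 XOR 10011 = 00000
  pos 7: 10111 XOR 10011 = 00100
  pos 9: 10011 XOR 10011 = 00000
Remainder = 0000 (zero — the frame passes the CRC check).

0000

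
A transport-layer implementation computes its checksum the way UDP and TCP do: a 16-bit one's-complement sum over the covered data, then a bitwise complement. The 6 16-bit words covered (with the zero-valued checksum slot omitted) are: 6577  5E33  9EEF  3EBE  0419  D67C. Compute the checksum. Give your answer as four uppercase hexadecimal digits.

One's-complement addition (fold any carry out of bit 15 back into bit 0):
  0x6577 + 0x5E33 = 0x0C3AA
  0xC3AA + 0x9EEF = 0x16299 → wrap carry → 0x629A
  0x629A + 0x3EBE = 0x0A158
  0xA158 + 0x0419 = 0x0A571
  0xA571 + 0xD67C = 0x17BED → wrap carry → 0x7BEE
One's-complement sum = 0x7BEE.
Checksum = ~0x7BEE & 0xFFFF = 0x8411.

8411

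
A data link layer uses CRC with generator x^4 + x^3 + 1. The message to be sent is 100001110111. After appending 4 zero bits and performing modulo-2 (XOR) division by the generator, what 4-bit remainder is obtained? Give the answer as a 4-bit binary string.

1101

Append 4 zeros: 1000011101110000. Divide by 11001 (XOR where the leading bit is 1):
  pos 0: 10000 XOR 11001 = 01001
  pos 1: 10011 XOR 11001 = 01010
  pos 2: 10101 XOR 11001 = 01100
  pos 3: 11001 XOR 11001 = 00000
  pos 9: 11100 XOR 11001 = 00101
  pos 11: 10100 XOR 11001 = 01101
Remainder (last 4 bits) = 1101. This is the CRC / FCS.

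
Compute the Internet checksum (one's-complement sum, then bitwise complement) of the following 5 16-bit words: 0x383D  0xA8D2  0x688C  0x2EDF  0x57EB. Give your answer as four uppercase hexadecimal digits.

2F99

One's-complement addition (fold any carry out of bit 15 back into bit 0):
  0x383D + 0xA8D2 = 0x0E10F
  0xE10F + 0x688C = 0x1499B → wrap carry → 0x499C
  0x499C + 0x2EDF = 0x0787B
  0x787B + 0x57EB = 0x0D066
One's-complement sum = 0xD066.
Checksum = ~0xD066 & 0xFFFF = 0x2F99.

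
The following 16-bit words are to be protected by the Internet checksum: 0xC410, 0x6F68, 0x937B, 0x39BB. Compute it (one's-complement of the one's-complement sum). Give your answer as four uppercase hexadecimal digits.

FF4F

One's-complement addition (fold any carry out of bit 15 back into bit 0):
  0xC410 + 0x6F68 = 0x13378 → wrap carry → 0x3379
  0x3379 + 0x937B = 0x0C6F4
  0xC6F4 + 0x39BB = 0x100AF → wrap carry → 0x00B0
One's-complement sum = 0x00B0.
Checksum = ~0x00B0 & 0xFFFF = 0xFF4F.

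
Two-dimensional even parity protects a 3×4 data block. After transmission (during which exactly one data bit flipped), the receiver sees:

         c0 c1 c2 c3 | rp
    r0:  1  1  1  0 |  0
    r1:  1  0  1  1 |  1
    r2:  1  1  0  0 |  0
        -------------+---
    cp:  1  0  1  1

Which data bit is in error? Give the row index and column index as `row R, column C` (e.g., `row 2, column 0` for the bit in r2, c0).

Recompute each row's even parity and compare to rp:
  r0: data parity 1, sent rp 0 → mismatch
  r1: data parity 1, sent rp 1 → ok
  r2: data parity 0, sent rp 0 → ok
Recompute each column's even parity and compare to cp:
  c0: data parity 1, sent cp 1 → ok
  c1: data parity 0, sent cp 0 → ok
  c2: data parity 0, sent cp 1 → mismatch
  c3: data parity 1, sent cp 1 → ok
Exactly one row (r0) and one column (c2) fail → the flipped bit is at their intersection.

row 0, column 2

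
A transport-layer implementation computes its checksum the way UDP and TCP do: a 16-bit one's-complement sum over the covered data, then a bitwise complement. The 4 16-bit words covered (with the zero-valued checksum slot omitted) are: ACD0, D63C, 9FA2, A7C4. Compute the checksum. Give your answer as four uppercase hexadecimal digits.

358B

One's-complement addition (fold any carry out of bit 15 back into bit 0):
  0xACD0 + 0xD63C = 0x1830C → wrap carry → 0x830D
  0x830D + 0x9FA2 = 0x122AF → wrap carry → 0x22B0
  0x22B0 + 0xA7C4 = 0x0CA74
One's-complement sum = 0xCA74.
Checksum = ~0xCA74 & 0xFFFF = 0x358B.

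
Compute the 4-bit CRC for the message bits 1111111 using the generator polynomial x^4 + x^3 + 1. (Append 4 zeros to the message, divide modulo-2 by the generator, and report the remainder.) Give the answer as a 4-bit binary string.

1011

Append 4 zeros: 11111110000. Divide by 11001 (XOR where the leading bit is 1):
  pos 0: 11111 XOR 11001 = 00110
  pos 2: 11011 XOR 11001 = 00010
  pos 5: 10000 XOR 11001 = 01001
  pos 6: 10010 XOR 11001 = 01011
Remainder (last 4 bits) = 1011. This is the CRC / FCS.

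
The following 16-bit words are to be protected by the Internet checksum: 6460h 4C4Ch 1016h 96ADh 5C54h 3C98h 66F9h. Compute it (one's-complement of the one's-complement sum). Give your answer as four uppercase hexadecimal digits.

A8A9

One's-complement addition (fold any carry out of bit 15 back into bit 0):
  0x6460 + 0x4C4C = 0x0B0AC
  0xB0AC + 0x1016 = 0x0C0C2
  0xC0C2 + 0x96AD = 0x1576F → wrap carry → 0x5770
  0x5770 + 0x5C54 = 0x0B3C4
  0xB3C4 + 0x3C98 = 0x0F05C
  0xF05C + 0x66F9 = 0x15755 → wrap carry → 0x5756
One's-complement sum = 0x5756.
Checksum = ~0x5756 & 0xFFFF = 0xA8A9.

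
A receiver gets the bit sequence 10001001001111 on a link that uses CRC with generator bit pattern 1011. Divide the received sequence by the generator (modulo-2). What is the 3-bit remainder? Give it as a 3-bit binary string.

000

Modulo-2 division of 10001001001111 by 1011:
  pos 0: 1000 XOR 1011 = 0011
  pos 2: 1110 XOR 1011 = 0101
  pos 3: 1010 XOR 1011 = 0001
  pos 6: 1100 XOR 1011 = 0111
  pos 7: 1111 XOR 1011 = 0100
  pos 8: 1001 XOR 1011 = 0010
  pos 10: 1011 XOR 1011 = 0000
Remainder = 000 (zero — the frame passes the CRC check).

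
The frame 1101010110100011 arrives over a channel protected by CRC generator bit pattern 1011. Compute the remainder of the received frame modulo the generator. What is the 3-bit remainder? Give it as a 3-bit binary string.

000

Modulo-2 division of 1101010110100011 by 1011:
  pos 0: 1101 XOR 1011 = 0110
  pos 1: 1100 XOR 1011 = 0111
  pos 2: 1111 XOR 1011 = 0100
  pos 3: 1000 XOR 1011 = 0011
  pos 5: 1111 XOR 1011 = 0100
  pos 6: 1000 XOR 1011 = 0011
  pos 8: 1110 XOR 1011 = 0101
  pos 9: 1010 XOR 1011 = 0001
  pos 12: 1011 XOR 1011 = 0000
Remainder = 000 (zero — the frame passes the CRC check).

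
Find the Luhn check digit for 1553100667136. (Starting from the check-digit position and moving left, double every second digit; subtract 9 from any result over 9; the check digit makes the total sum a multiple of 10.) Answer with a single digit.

Partial digits right→left: 6 3 1 7 6 6 0 0 1 3 5 5 1
Double every second digit counting from the check-digit position (so the 1st, 3rd, 5th, ... of the partial from the right).
  doubled (with −9 where >9): 3 2 3 0 2 1 2 → sum 13
  kept as-is: 3 7 6 0 3 5 → sum 24
Total = 13 + 24 = 37.
Check digit = (10 − (37 mod 10)) mod 10 = 3.

3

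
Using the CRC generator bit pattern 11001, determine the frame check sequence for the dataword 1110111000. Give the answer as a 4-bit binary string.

0100

Append 4 zeros: 11101110000000. Divide by 11001 (XOR where the leading bit is 1):
  pos 0: 11101 XOR 11001 = 00100
  pos 2: 10011 XOR 11001 = 01010
  pos 3: 10100 XOR 11001 = 01101
  pos 4: 11010 XOR 11001 = 00011
  pos 7: 11000 XOR 11001 = 00001
Remainder (last 4 bits) = 0100. This is the CRC / FCS.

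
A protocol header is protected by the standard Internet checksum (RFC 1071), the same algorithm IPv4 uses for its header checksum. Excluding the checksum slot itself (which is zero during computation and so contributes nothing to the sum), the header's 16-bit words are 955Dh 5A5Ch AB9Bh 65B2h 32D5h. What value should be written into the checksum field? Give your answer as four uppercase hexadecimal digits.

One's-complement addition (fold any carry out of bit 15 back into bit 0):
  0x955D + 0x5A5C = 0x0EFB9
  0xEFB9 + 0xAB9B = 0x19B54 → wrap carry → 0x9B55
  0x9B55 + 0x65B2 = 0x10107 → wrap carry → 0x0108
  0x0108 + 0x32D5 = 0x033DD
One's-complement sum = 0x33DD.
Checksum = ~0x33DD & 0xFFFF = 0xCC22.

CC22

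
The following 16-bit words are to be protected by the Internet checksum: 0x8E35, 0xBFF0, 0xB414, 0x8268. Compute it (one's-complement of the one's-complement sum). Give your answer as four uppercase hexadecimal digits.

One's-complement addition (fold any carry out of bit 15 back into bit 0):
  0x8E35 + 0xBFF0 = 0x14E25 → wrap carry → 0x4E26
  0x4E26 + 0xB414 = 0x1023A → wrap carry → 0x023B
  0x023B + 0x8268 = 0x084A3
One's-complement sum = 0x84A3.
Checksum = ~0x84A3 & 0xFFFF = 0x7B5C.

7B5C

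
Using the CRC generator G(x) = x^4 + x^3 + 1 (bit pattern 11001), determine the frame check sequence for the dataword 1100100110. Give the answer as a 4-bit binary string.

0100

Append 4 zeros: 11001001100000. Divide by 11001 (XOR where the leading bit is 1):
  pos 0: 11001 XOR 11001 = 00000
  pos 7: 11000 XOR 11001 = 00001
Remainder (last 4 bits) = 0100. This is the CRC / FCS.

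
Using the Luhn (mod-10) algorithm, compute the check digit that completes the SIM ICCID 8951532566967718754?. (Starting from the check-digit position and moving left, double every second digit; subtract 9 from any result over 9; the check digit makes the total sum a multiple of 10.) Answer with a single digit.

5

Partial digits right→left: 4 5 7 8 1 7 7 6 9 6 6 5 2 3 5 1 5 9 8
Double every second digit counting from the check-digit position (so the 1st, 3rd, 5th, ... of the partial from the right).
  doubled (with −9 where >9): 8 5 2 5 9 3 4 1 1 7 → sum 45
  kept as-is: 5 8 7 6 6 5 3 1 9 → sum 50
Total = 45 + 50 = 95.
Check digit = (10 − (95 mod 10)) mod 10 = 5.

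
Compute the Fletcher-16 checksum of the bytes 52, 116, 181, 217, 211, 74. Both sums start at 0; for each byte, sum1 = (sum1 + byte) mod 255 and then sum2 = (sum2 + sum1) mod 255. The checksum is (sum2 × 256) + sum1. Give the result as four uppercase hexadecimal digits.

D556

Running sums (mod 255):
  after byte 0 (52): sum1=52, sum2=52
  after byte 1 (116): sum1=168, sum2=220
  after byte 2 (181): sum1=94, sum2=59
  after byte 3 (217): sum1=56, sum2=115
  after byte 4 (211): sum1=12, sum2=127
  after byte 5 (74): sum1=86, sum2=213
Checksum = sum2·256 + sum1 = 213·256 + 86 = 54614 = 0xD556.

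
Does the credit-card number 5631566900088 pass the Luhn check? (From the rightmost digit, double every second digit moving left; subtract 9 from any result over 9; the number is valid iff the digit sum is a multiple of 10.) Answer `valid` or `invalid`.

invalid

From the right, keep odd positions and double even positions (subtract 9 from any doubled value over 9):
  doubled (positions 2,4,...): 7 0 9 3 2 3 → sum 24
  kept (positions 1,3,...): 8 0 0 6 5 3 5 → sum 27
Total = 51.
51 mod 10 = 1, so the number is invalid.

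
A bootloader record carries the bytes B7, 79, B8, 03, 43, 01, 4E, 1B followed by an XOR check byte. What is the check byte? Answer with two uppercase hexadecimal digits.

62

XOR the bytes together:
  start with 0xB7
  0xB7 ⊕ 0x79 = 0xCE
  0xCE ⊕ 0xB8 = 0x76
  0x76 ⊕ 0x03 = 0x75
  0x75 ⊕ 0x43 = 0x36
  0x36 ⊕ 0x01 = 0x37
  0x37 ⊕ 0x4E = 0x79
  0x79 ⊕ 0x1B = 0x62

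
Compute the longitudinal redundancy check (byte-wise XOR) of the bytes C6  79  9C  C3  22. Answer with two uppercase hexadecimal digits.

C2

XOR the bytes together:
  start with 0xC6
  0xC6 ⊕ 0x79 = 0xBF
  0xBF ⊕ 0x9C = 0x23
  0x23 ⊕ 0xC3 = 0xE0
  0xE0 ⊕ 0x22 = 0xC2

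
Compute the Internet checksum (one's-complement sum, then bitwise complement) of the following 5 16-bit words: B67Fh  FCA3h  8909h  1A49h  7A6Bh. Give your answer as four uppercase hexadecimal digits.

One's-complement addition (fold any carry out of bit 15 back into bit 0):
  0xB67F + 0xFCA3 = 0x1B322 → wrap carry → 0xB323
  0xB323 + 0x8909 = 0x13C2C → wrap carry → 0x3C2D
  0x3C2D + 0x1A49 = 0x05676
  0x5676 + 0x7A6B = 0x0D0E1
One's-complement sum = 0xD0E1.
Checksum = ~0xD0E1 & 0xFFFF = 0x2F1E.

2F1E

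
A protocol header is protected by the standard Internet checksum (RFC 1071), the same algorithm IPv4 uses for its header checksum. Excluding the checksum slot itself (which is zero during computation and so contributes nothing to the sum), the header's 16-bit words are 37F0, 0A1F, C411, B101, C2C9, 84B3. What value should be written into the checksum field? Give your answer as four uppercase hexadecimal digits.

0160

One's-complement addition (fold any carry out of bit 15 back into bit 0):
  0x37F0 + 0x0A1F = 0x0420F
  0x420F + 0xC411 = 0x10620 → wrap carry → 0x0621
  0x0621 + 0xB101 = 0x0B722
  0xB722 + 0xC2C9 = 0x179EB → wrap carry → 0x79EC
  0x79EC + 0x84B3 = 0x0FE9F
One's-complement sum = 0xFE9F.
Checksum = ~0xFE9F & 0xFFFF = 0x0160.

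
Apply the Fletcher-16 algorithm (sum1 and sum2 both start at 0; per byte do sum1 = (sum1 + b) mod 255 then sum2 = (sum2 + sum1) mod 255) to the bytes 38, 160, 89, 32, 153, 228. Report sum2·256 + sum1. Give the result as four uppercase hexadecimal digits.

Running sums (mod 255):
  after byte 0 (38): sum1=38, sum2=38
  after byte 1 (160): sum1=198, sum2=236
  after byte 2 (89): sum1=32, sum2=13
  after byte 3 (32): sum1=64, sum2=77
  after byte 4 (153): sum1=217, sum2=39
  after byte 5 (228): sum1=190, sum2=229
Checksum = sum2·256 + sum1 = 229·256 + 190 = 58814 = 0xE5BE.

E5BE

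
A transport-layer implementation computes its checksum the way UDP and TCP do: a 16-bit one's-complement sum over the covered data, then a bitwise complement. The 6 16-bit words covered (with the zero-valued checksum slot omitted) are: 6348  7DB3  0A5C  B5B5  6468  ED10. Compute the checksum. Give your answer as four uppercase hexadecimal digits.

One's-complement addition (fold any carry out of bit 15 back into bit 0):
  0x6348 + 0x7DB3 = 0x0E0FB
  0xE0FB + 0x0A5C = 0x0EB57
  0xEB57 + 0xB5B5 = 0x1A10C → wrap carry → 0xA10D
  0xA10D + 0x6468 = 0x10575 → wrap carry → 0x0576
  0x0576 + 0xED10 = 0x0F286
One's-complement sum = 0xF286.
Checksum = ~0xF286 & 0xFFFF = 0x0D79.

0D79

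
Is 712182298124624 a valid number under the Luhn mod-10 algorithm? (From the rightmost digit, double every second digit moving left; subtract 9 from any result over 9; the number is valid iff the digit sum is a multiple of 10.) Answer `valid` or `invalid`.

valid

From the right, keep odd positions and double even positions (subtract 9 from any doubled value over 9):
  doubled (positions 2,4,...): 4 8 2 9 4 2 2 → sum 31
  kept (positions 1,3,...): 4 6 2 8 2 8 2 7 → sum 39
Total = 70.
70 mod 10 = 0, so the number is valid.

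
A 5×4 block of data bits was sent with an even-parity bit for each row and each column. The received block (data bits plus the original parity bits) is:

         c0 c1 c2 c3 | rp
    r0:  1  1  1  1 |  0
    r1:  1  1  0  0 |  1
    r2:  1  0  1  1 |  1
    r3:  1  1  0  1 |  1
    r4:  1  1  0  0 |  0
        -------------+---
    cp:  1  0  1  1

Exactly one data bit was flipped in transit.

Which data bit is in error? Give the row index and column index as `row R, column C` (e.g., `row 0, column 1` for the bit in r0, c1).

Recompute each row's even parity and compare to rp:
  r0: data parity 0, sent rp 0 → ok
  r1: data parity 0, sent rp 1 → mismatch
  r2: data parity 1, sent rp 1 → ok
  r3: data parity 1, sent rp 1 → ok
  r4: data parity 0, sent rp 0 → ok
Recompute each column's even parity and compare to cp:
  c0: data parity 1, sent cp 1 → ok
  c1: data parity 0, sent cp 0 → ok
  c2: data parity 0, sent cp 1 → mismatch
  c3: data parity 1, sent cp 1 → ok
Exactly one row (r1) and one column (c2) fail → the flipped bit is at their intersection.

row 1, column 2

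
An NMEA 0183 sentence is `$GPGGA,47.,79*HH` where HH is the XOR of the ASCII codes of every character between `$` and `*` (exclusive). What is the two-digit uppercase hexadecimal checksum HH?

XOR the ASCII codes of the payload characters:
  'G' = 0x47 → acc = 0x47
  'P' = 0x50 → acc = 0x17
  'G' = 0x47 → acc = 0x50
  'G' = 0x47 → acc = 0x17
  'A' = 0x41 → acc = 0x56
  ',' = 0x2C → acc = 0x7A
  '4' = 0x34 → acc = 0x4E
  '7' = 0x37 → acc = 0x79
  '.' = 0x2E → acc = 0x57
  ',' = 0x2C → acc = 0x7B
  '7' = 0x37 → acc = 0x4C
  '9' = 0x39 → acc = 0x75
Checksum = 0x75.

75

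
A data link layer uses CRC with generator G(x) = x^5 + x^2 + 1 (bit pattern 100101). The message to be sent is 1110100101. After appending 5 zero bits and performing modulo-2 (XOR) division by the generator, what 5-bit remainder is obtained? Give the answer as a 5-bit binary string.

Append 5 zeros: 111010010100000. Divide by 100101 (XOR where the leading bit is 1):
  pos 0: 111010 XOR 100101 = 011111
  pos 1: 111110 XOR 100101 = 011011
  pos 2: 110111 XOR 100101 = 010010
  pos 3: 100100 XOR 100101 = 000001
  pos 8: 110000 XOR 100101 = 010101
  pos 9: 101010 XOR 100101 = 001111
Remainder (last 5 bits) = 01111. This is the CRC / FCS.

01111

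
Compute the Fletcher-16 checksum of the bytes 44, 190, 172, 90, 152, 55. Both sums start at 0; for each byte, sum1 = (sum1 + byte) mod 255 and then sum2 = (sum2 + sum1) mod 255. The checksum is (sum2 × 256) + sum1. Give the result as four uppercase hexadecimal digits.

Running sums (mod 255):
  after byte 0 (44): sum1=44, sum2=44
  after byte 1 (190): sum1=234, sum2=23
  after byte 2 (172): sum1=151, sum2=174
  after byte 3 (90): sum1=241, sum2=160
  after byte 4 (152): sum1=138, sum2=43
  after byte 5 (55): sum1=193, sum2=236
Checksum = sum2·256 + sum1 = 236·256 + 193 = 60609 = 0xECC1.

ECC1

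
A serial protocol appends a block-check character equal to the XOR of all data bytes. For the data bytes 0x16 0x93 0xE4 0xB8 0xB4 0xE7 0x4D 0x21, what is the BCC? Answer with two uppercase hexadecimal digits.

XOR the bytes together:
  start with 0x16
  0x16 ⊕ 0x93 = 0x85
  0x85 ⊕ 0xE4 = 0x61
  0x61 ⊕ 0xB8 = 0xD9
  0xD9 ⊕ 0xB4 = 0x6D
  0x6D ⊕ 0xE7 = 0x8A
  0x8A ⊕ 0x4D = 0xC7
  0xC7 ⊕ 0x21 = 0xE6

E6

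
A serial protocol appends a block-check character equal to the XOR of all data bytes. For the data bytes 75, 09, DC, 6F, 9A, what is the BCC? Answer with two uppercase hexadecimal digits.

55

XOR the bytes together:
  start with 0x75
  0x75 ⊕ 0x09 = 0x7C
  0x7C ⊕ 0xDC = 0xA0
  0xA0 ⊕ 0x6F = 0xCF
  0xCF ⊕ 0x9A = 0x55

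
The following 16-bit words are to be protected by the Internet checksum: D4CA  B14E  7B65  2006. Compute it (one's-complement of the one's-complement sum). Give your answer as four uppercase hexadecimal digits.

One's-complement addition (fold any carry out of bit 15 back into bit 0):
  0xD4CA + 0xB14E = 0x18618 → wrap carry → 0x8619
  0x8619 + 0x7B65 = 0x1017E → wrap carry → 0x017F
  0x017F + 0x2006 = 0x02185
One's-complement sum = 0x2185.
Checksum = ~0x2185 & 0xFFFF = 0xDE7A.

DE7A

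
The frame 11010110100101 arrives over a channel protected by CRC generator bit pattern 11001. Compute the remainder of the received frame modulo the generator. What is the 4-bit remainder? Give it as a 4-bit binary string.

Modulo-2 division of 11010110100101 by 11001:
  pos 0: 11010 XOR 11001 = 00011
  pos 3: 11110 XOR 11001 = 00111
  pos 5: 11110 XOR 11001 = 00111
  pos 7: 11101 XOR 11001 = 00100
  pos 9: 10001 XOR 11001 = 01000
Remainder = 1000 (nonzero — an error is detected).

1000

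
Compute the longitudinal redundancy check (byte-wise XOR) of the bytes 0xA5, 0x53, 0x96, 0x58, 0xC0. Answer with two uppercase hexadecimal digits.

F8

XOR the bytes together:
  start with 0xA5
  0xA5 ⊕ 0x53 = 0xF6
  0xF6 ⊕ 0x96 = 0x60
  0x60 ⊕ 0x58 = 0x38
  0x38 ⊕ 0xC0 = 0xF8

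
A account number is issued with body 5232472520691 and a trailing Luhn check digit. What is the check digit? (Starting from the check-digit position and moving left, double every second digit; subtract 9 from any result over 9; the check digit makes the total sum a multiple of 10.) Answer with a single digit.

7

Partial digits right→left: 1 9 6 0 2 5 2 7 4 2 3 2 5
Double every second digit counting from the check-digit position (so the 1st, 3rd, 5th, ... of the partial from the right).
  doubled (with −9 where >9): 2 3 4 4 8 6 1 → sum 28
  kept as-is: 9 0 5 7 2 2 → sum 25
Total = 28 + 25 = 53.
Check digit = (10 − (53 mod 10)) mod 10 = 7.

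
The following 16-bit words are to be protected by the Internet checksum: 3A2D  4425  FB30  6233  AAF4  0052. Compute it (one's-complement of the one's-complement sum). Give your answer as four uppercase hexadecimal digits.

One's-complement addition (fold any carry out of bit 15 back into bit 0):
  0x3A2D + 0x4425 = 0x07E52
  0x7E52 + 0xFB30 = 0x17982 → wrap carry → 0x7983
  0x7983 + 0x6233 = 0x0DBB6
  0xDBB6 + 0xAAF4 = 0x186AA → wrap carry → 0x86AB
  0x86AB + 0x0052 = 0x086FD
One's-complement sum = 0x86FD.
Checksum = ~0x86FD & 0xFFFF = 0x7902.

7902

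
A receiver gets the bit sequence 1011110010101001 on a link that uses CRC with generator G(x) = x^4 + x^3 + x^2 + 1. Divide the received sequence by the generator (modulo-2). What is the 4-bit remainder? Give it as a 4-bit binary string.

0001

Modulo-2 division of 1011110010101001 by 11101:
  pos 0: 10111 XOR 11101 = 01010
  pos 1: 10101 XOR 11101 = 01000
  pos 2: 10000 XOR 11101 = 01101
  pos 3: 11010 XOR 11101 = 00111
  pos 5: 11110 XOR 11101 = 00011
  pos 8: 11101 XOR 11101 = 00000
Remainder = 0001 (nonzero — an error is detected).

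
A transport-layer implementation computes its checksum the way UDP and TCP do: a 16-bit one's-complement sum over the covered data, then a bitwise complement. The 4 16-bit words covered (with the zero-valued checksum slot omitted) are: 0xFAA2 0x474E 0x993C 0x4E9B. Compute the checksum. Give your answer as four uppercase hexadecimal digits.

One's-complement addition (fold any carry out of bit 15 back into bit 0):
  0xFAA2 + 0x474E = 0x141F0 → wrap carry → 0x41F1
  0x41F1 + 0x993C = 0x0DB2D
  0xDB2D + 0x4E9B = 0x129C8 → wrap carry → 0x29C9
One's-complement sum = 0x29C9.
Checksum = ~0x29C9 & 0xFFFF = 0xD636.

D636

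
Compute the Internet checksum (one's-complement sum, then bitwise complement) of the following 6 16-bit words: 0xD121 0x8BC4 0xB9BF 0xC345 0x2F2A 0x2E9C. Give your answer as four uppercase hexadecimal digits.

C84D

One's-complement addition (fold any carry out of bit 15 back into bit 0):
  0xD121 + 0x8BC4 = 0x15CE5 → wrap carry → 0x5CE6
  0x5CE6 + 0xB9BF = 0x116A5 → wrap carry → 0x16A6
  0x16A6 + 0xC345 = 0x0D9EB
  0xD9EB + 0x2F2A = 0x10915 → wrap carry → 0x0916
  0x0916 + 0x2E9C = 0x037B2
One's-complement sum = 0x37B2.
Checksum = ~0x37B2 & 0xFFFF = 0xC84D.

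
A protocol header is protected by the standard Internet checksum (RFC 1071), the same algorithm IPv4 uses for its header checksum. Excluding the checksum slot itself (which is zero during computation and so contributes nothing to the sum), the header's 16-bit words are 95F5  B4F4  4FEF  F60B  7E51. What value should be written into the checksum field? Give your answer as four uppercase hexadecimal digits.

F0C8

One's-complement addition (fold any carry out of bit 15 back into bit 0):
  0x95F5 + 0xB4F4 = 0x14AE9 → wrap carry → 0x4AEA
  0x4AEA + 0x4FEF = 0x09AD9
  0x9AD9 + 0xF60B = 0x190E4 → wrap carry → 0x90E5
  0x90E5 + 0x7E51 = 0x10F36 → wrap carry → 0x0F37
One's-complement sum = 0x0F37.
Checksum = ~0x0F37 & 0xFFFF = 0xF0C8.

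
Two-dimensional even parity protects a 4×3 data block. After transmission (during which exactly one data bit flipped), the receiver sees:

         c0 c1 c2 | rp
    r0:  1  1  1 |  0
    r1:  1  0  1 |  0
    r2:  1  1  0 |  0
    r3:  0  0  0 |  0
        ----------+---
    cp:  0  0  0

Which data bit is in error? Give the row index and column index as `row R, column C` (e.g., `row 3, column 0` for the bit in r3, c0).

Recompute each row's even parity and compare to rp:
  r0: data parity 1, sent rp 0 → mismatch
  r1: data parity 0, sent rp 0 → ok
  r2: data parity 0, sent rp 0 → ok
  r3: data parity 0, sent rp 0 → ok
Recompute each column's even parity and compare to cp:
  c0: data parity 1, sent cp 0 → mismatch
  c1: data parity 0, sent cp 0 → ok
  c2: data parity 0, sent cp 0 → ok
Exactly one row (r0) and one column (c0) fail → the flipped bit is at their intersection.

row 0, column 0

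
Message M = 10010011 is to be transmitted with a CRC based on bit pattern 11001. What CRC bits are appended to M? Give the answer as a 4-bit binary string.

0001

Append 4 zeros: 100100110000. Divide by 11001 (XOR where the leading bit is 1):
  pos 0: 10010 XOR 11001 = 01011
  pos 1: 10110 XOR 11001 = 01111
  pos 2: 11111 XOR 11001 = 00110
  pos 4: 11010 XOR 11001 = 00011
  pos 7: 11000 XOR 11001 = 00001
Remainder (last 4 bits) = 0001. This is the CRC / FCS.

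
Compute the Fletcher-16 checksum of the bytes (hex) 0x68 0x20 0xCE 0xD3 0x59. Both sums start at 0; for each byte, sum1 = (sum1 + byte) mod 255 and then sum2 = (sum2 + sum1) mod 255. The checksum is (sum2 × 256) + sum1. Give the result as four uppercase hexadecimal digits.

F784

Running sums (mod 255):
  after byte 0 (0x68): sum1=104, sum2=104
  after byte 1 (0x20): sum1=136, sum2=240
  after byte 2 (0xCE): sum1=87, sum2=72
  after byte 3 (0xD3): sum1=43, sum2=115
  after byte 4 (0x59): sum1=132, sum2=247
Checksum = sum2·256 + sum1 = 247·256 + 132 = 63364 = 0xF784.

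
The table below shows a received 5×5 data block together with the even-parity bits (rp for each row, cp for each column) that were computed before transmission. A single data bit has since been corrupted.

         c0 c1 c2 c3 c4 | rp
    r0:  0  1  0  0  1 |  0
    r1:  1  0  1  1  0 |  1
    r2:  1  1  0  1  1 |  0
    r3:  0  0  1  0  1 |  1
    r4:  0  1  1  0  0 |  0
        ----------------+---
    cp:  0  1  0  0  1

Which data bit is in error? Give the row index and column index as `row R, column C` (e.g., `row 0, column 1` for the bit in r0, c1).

row 3, column 2

Recompute each row's even parity and compare to rp:
  r0: data parity 0, sent rp 0 → ok
  r1: data parity 1, sent rp 1 → ok
  r2: data parity 0, sent rp 0 → ok
  r3: data parity 0, sent rp 1 → mismatch
  r4: data parity 0, sent rp 0 → ok
Recompute each column's even parity and compare to cp:
  c0: data parity 0, sent cp 0 → ok
  c1: data parity 1, sent cp 1 → ok
  c2: data parity 1, sent cp 0 → mismatch
  c3: data parity 0, sent cp 0 → ok
  c4: data parity 1, sent cp 1 → ok
Exactly one row (r3) and one column (c2) fail → the flipped bit is at their intersection.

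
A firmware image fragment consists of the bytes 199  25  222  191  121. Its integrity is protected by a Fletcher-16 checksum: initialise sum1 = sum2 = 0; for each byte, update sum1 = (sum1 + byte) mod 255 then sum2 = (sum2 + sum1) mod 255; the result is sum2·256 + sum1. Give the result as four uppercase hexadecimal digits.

Running sums (mod 255):
  after byte 0 (199): sum1=199, sum2=199
  after byte 1 (25): sum1=224, sum2=168
  after byte 2 (222): sum1=191, sum2=104
  after byte 3 (191): sum1=127, sum2=231
  after byte 4 (121): sum1=248, sum2=224
Checksum = sum2·256 + sum1 = 224·256 + 248 = 57592 = 0xE0F8.

E0F8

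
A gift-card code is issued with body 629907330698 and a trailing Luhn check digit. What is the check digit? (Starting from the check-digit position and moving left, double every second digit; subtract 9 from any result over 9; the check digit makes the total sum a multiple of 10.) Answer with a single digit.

Partial digits right→left: 8 9 6 0 3 3 7 0 9 9 2 6
Double every second digit counting from the check-digit position (so the 1st, 3rd, 5th, ... of the partial from the right).
  doubled (with −9 where >9): 7 3 6 5 9 4 → sum 34
  kept as-is: 9 0 3 0 9 6 → sum 27
Total = 34 + 27 = 61.
Check digit = (10 − (61 mod 10)) mod 10 = 9.

9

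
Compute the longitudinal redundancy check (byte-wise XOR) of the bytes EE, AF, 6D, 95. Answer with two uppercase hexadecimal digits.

XOR the bytes together:
  start with 0xEE
  0xEE ⊕ 0xAF = 0x41
  0x41 ⊕ 0x6D = 0x2C
  0x2C ⊕ 0x95 = 0xB9

B9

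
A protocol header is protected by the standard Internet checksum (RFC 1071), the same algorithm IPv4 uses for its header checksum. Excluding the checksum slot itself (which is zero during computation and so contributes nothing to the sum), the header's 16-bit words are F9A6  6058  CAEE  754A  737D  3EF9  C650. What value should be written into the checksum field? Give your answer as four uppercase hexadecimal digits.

One's-complement addition (fold any carry out of bit 15 back into bit 0):
  0xF9A6 + 0x6058 = 0x159FE → wrap carry → 0x59FF
  0x59FF + 0xCAEE = 0x124ED → wrap carry → 0x24EE
  0x24EE + 0x754A = 0x09A38
  0x9A38 + 0x737D = 0x10DB5 → wrap carry → 0x0DB6
  0x0DB6 + 0x3EF9 = 0x04CAF
  0x4CAF + 0xC650 = 0x112FF → wrap carry → 0x1300
One's-complement sum = 0x1300.
Checksum = ~0x1300 & 0xFFFF = 0xECFF.

ECFF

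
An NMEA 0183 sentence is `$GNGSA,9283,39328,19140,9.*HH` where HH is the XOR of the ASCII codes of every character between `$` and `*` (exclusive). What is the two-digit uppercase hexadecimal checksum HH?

45

XOR the ASCII codes of the payload characters:
  'G' = 0x47 → acc = 0x47
  'N' = 0x4E → acc = 0x09
  'G' = 0x47 → acc = 0x4E
  'S' = 0x53 → acc = 0x1D
  'A' = 0x41 → acc = 0x5C
  ',' = 0x2C → acc = 0x70
  '9' = 0x39 → acc = 0x49
  '2' = 0x32 → acc = 0x7B
  '8' = 0x38 → acc = 0x43
  '3' = 0x33 → acc = 0x70
  ',' = 0x2C → acc = 0x5C
  '3' = 0x33 → acc = 0x6F
  '9' = 0x39 → acc = 0x56
  '3' = 0x33 → acc = 0x65
  '2' = 0x32 → acc = 0x57
  '8' = 0x38 → acc = 0x6F
  ',' = 0x2C → acc = 0x43
  '1' = 0x31 → acc = 0x72
  '9' = 0x39 → acc = 0x4B
  '1' = 0x31 → acc = 0x7A
  '4' = 0x34 → acc = 0x4E
  '0' = 0x30 → acc = 0x7E
  ',' = 0x2C → acc = 0x52
  '9' = 0x39 → acc = 0x6B
  '.' = 0x2E → acc = 0x45
Checksum = 0x45.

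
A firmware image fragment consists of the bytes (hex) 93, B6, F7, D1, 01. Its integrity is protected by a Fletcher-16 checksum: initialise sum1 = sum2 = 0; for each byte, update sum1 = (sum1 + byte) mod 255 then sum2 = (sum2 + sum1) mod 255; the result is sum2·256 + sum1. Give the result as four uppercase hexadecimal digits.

Running sums (mod 255):
  after byte 0 (93): sum1=147, sum2=147
  after byte 1 (B6): sum1=74, sum2=221
  after byte 2 (F7): sum1=66, sum2=32
  after byte 3 (D1): sum1=20, sum2=52
  after byte 4 (01): sum1=21, sum2=73
Checksum = sum2·256 + sum1 = 73·256 + 21 = 18709 = 0x4915.

4915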